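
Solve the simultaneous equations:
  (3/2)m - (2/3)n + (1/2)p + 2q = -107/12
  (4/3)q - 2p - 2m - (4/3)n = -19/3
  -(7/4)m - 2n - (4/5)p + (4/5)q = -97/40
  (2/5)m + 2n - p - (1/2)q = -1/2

Row-reduce the augmented matrix:
R1 ← R1 / (3/2).
R2 ← R2 + 2·R1.
R3 ← R3 + 7/4·R1.
R4 ← R4 − 2/5·R1.
R2 ← R2 / (-20/9).
R1 ← R1 + 4/9·R2.
R3 ← R3 + 25/9·R2.
R4 ← R4 − 98/45·R2.
R3 ← R3 / (29/20).
R1 ← R1 − 3/5·R3.
R2 ← R2 − 3/5·R3.
R4 ← R4 + 61/25·R3.
R4 ← R4 / (-369/1450).
R1 ← R1 − 568/435·R4.
R2 ← R2 + 149/145·R4.
R3 ← R3 + 112/87·R4.
Reading off the reduced rows gives m = -5/2, n = 1, p = 3, q = -3.

m = -5/2, n = 1, p = 3, q = -3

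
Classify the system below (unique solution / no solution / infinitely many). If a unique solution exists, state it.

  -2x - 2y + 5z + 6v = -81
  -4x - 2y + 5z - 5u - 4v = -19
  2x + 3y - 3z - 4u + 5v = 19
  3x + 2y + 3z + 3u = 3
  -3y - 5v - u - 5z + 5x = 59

x = 4, y = 6, z = -5, u = -2, v = -6

Row-reduce the augmented matrix:
R1 ← R1 / (-2).
R2 ← R2 + 4·R1.
R3 ← R3 − 2·R1.
R4 ← R4 − 3·R1.
R5 ← R5 − 5·R1.
R2 ← R2 / (2).
R1 ← R1 − 1·R2.
R3 ← R3 − 1·R2.
R4 ← R4 + 1·R2.
R5 ← R5 + 8·R2.
R3 ← R3 / (9/2).
R2 ← R2 + 5/2·R3.
R4 ← R4 − 8·R3.
R5 ← R5 + 25/2·R3.
R4 ← R4 / (19/6).
R1 ← R1 − 5/2·R4.
R2 ← R2 + 10/3·R4.
R3 ← R3 + 1/3·R4.
R5 ← R5 + 151/6·R4.
R5 ← R5 / (-14918/57).
R1 ← R1 − 1760/57·R5.
R2 ← R2 + 607/19·R5.
R3 ← R3 − 44/57·R5.
R4 ← R4 + 590/57·R5.
Reading off the reduced rows gives x = 4, y = 6, z = -5, u = -2, v = -6.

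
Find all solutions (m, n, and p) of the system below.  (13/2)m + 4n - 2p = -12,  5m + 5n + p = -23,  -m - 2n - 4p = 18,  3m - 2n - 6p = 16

no solution

Row-reduce:
R1 ← R1 / (13/2).
R2 ← R2 − 5·R1.
R3 ← R3 + 1·R1.
R4 ← R4 − 3·R1.
R2 ← R2 / (25/13).
R1 ← R1 − 8/13·R2.
R3 ← R3 + 18/13·R2.
R4 ← R4 + 50/13·R2.
R3 ← R3 / (-62/25).
R1 ← R1 + 28/25·R3.
R2 ← R2 − 33/25·R3.
Row 4 reduces to 0 = -6, a contradiction. The system is inconsistent.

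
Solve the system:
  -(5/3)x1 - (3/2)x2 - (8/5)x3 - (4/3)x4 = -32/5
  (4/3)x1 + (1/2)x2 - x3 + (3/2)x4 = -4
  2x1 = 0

infinitely many solutions

Row-reduce:
R1 ← R1 / (-5/3).
R2 ← R2 − 4/3·R1.
R3 ← R3 − 2·R1.
R2 ← R2 / (-7/10).
R1 ← R1 − 9/10·R2.
R3 ← R3 + 9/5·R2.
R3 ← R3 / (138/35).
R1 ← R1 + 69/35·R3.
R2 ← R2 − 114/35·R3.
Rank is 3 with 4 unknowns, leaving x4 free.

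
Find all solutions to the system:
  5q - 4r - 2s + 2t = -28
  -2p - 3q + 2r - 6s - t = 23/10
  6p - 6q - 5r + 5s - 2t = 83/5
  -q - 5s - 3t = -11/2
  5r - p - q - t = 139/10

p = -2/5, q = -3, r = 2, s = 2, t = -1/2

Row-reduce the augmented matrix:
Swap R1 and R2.
R1 ← R1 / (-2).
R3 ← R3 − 6·R1.
R5 ← R5 + 1·R1.
R2 ← R2 / (5).
R1 ← R1 − 3/2·R2.
R3 ← R3 + 15·R2.
R4 ← R4 + 1·R2.
R5 ← R5 − 1/2·R2.
R3 ← R3 / (-11).
R1 ← R1 − 1/5·R3.
R2 ← R2 + 4/5·R3.
R4 ← R4 + 4/5·R3.
R5 ← R5 − 22/5·R3.
R4 ← R4 / (-221/55).
R1 ← R1 − 179/55·R4.
R2 ← R2 − 54/55·R4.
R3 ← R3 − 19/11·R4.
R5 ← R5 + 22/5·R4.
R5 ← R5 / (1161/442).
R1 ← R1 + 993/442·R5.
R2 ← R2 + 72/221·R5.
R3 ← R3 + 274/221·R5.
R4 ← R4 − 147/221·R5.
Reading off the reduced rows gives p = -2/5, q = -3, r = 2, s = 2, t = -1/2.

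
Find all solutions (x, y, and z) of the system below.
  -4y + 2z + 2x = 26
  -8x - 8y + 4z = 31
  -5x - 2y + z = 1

no solution

Row-reduce:
R1 ← R1 / (2).
R2 ← R2 + 8·R1.
R3 ← R3 + 5·R1.
R2 ← R2 / (-24).
R1 ← R1 + 2·R2.
R3 ← R3 + 12·R2.
Row 3 reduces to 0 = -3/2, a contradiction. The system is inconsistent.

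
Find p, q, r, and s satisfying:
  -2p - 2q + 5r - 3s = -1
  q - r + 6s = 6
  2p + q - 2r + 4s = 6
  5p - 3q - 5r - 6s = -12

p = 2, q = 2, r = 2, s = 1

Row-reduce the augmented matrix:
R1 ← R1 / (-2).
R3 ← R3 − 2·R1.
R4 ← R4 − 5·R1.
R1 ← R1 − 1·R2.
R3 ← R3 + 1·R2.
R4 ← R4 + 8·R2.
R3 ← R3 / (2).
R1 ← R1 + 3/2·R3.
R2 ← R2 + 1·R3.
R4 ← R4 + 1/2·R3.
R4 ← R4 / (145/4).
R1 ← R1 − 3/4·R4.
R2 ← R2 − 19/2·R4.
R3 ← R3 − 7/2·R4.
Reading off the reduced rows gives p = 2, q = 2, r = 2, s = 1.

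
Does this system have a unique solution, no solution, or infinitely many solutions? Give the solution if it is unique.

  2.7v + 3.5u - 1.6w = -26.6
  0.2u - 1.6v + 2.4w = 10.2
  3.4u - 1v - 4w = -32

u = -5, v = -1, w = 4

Row-reduce the augmented matrix:
R1 ← R1 / (7/2).
R2 ← R2 − 1/5·R1.
R3 ← R3 − 17/5·R1.
R2 ← R2 / (-307/175).
R1 ← R1 − 27/35·R2.
R3 ← R3 + 634/175·R2.
R3 ← R3 / (-11652/1535).
R1 ← R1 − 196/307·R3.
R2 ← R2 + 436/307·R3.
Reading off the reduced rows gives u = -5, v = -1, w = 4.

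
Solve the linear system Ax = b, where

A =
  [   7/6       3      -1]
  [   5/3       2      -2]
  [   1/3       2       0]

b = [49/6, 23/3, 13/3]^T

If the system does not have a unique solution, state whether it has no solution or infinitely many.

Row-reduce:
R1 ← R1 / (7/6).
R2 ← R2 − 5/3·R1.
R3 ← R3 − 1/3·R1.
R2 ← R2 / (-16/7).
R1 ← R1 − 18/7·R2.
R3 ← R3 − 8/7·R2.
Rank is 2 with 3 unknowns, leaving x_3 free.

infinitely many solutions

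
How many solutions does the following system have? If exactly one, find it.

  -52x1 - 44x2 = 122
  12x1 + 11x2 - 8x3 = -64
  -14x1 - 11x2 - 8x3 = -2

no solution

Row-reduce:
R1 ← R1 / (-52).
R2 ← R2 − 12·R1.
R3 ← R3 + 14·R1.
R2 ← R2 / (11/13).
R1 ← R1 − 11/13·R2.
R3 ← R3 − 11/13·R2.
Row 3 reduces to 0 = 1, a contradiction. The system is inconsistent.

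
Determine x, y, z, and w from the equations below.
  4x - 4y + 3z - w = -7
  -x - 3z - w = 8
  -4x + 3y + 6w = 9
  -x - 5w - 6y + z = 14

Row-reduce the augmented matrix:
R1 ← R1 / (4).
R2 ← R2 + 1·R1.
R3 ← R3 + 4·R1.
R4 ← R4 + 1·R1.
R2 ← R2 / (-1).
R1 ← R1 + 1·R2.
R3 ← R3 + 1·R2.
R4 ← R4 + 7·R2.
R3 ← R3 / (21/4).
R1 ← R1 − 3·R3.
R2 ← R2 − 9/4·R3.
R4 ← R4 − 35/2·R3.
R4 ← R4 / (-52/3).
R1 ← R1 + 18/7·R4.
R2 ← R2 + 10/7·R4.
R3 ← R3 − 25/21·R4.
Reading off the reduced rows gives x = -3, y = -3, z = -2, w = 1.

x = -3, y = -3, z = -2, w = 1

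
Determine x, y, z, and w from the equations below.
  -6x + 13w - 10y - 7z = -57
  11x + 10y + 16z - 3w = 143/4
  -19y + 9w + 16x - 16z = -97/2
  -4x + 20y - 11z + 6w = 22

x = 3/4, y = 2, z = 0, w = -5/2

Row-reduce the augmented matrix:
R1 ← R1 / (-6).
R2 ← R2 − 11·R1.
R3 ← R3 − 16·R1.
R4 ← R4 + 4·R1.
R2 ← R2 / (-25/3).
R1 ← R1 − 5/3·R2.
R3 ← R3 + 137/3·R2.
R4 ← R4 − 80/3·R2.
R3 ← R3 / (-2601/50).
R1 ← R1 − 9/5·R3.
R2 ← R2 + 19/50·R3.
R4 ← R4 − 19/5·R3.
R4 ← R4 / (51023/867).
R1 ← R1 + 127/289·R4.
R2 ← R2 + 1721/867·R4.
R3 ← R3 − 1175/867·R4.
Reading off the reduced rows gives x = 3/4, y = 2, z = 0, w = -5/2.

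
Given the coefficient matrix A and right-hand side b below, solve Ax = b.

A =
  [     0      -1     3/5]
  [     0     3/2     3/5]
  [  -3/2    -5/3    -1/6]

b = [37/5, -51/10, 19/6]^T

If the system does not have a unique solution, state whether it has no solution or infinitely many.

Row-reduce the augmented matrix:
Swap R1 and R3.
R1 ← R1 / (-3/2).
R2 ← R2 / (3/2).
R1 ← R1 − 10/9·R2.
R3 ← R3 + 1·R2.
R1 ← R1 + 1/3·R3.
R2 ← R2 − 2/5·R3.
Reading off the reduced rows gives x_1 = 3, x_2 = -5, x_3 = 4.

x_1 = 3, x_2 = -5, x_3 = 4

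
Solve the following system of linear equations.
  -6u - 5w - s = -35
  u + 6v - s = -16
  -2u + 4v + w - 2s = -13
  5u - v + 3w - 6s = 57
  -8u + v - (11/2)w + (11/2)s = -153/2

no solution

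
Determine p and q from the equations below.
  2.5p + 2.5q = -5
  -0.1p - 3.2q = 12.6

Row-reduce the augmented matrix:
R1 ← R1 / (5/2).
R2 ← R2 + 1/10·R1.
R2 ← R2 / (-31/10).
R1 ← R1 − 1·R2.
Reading off the reduced rows gives p = 2, q = -4.

p = 2, q = -4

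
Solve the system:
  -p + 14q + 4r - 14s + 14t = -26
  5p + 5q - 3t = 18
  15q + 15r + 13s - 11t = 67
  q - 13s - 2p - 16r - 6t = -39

Row-reduce:
R1 ← R1 / (-1).
R2 ← R2 − 5·R1.
R4 ← R4 + 2·R1.
R2 ← R2 / (75).
R1 ← R1 + 14·R2.
R3 ← R3 − 15·R2.
R4 ← R4 + 27·R2.
R3 ← R3 / (11).
R1 ← R1 + 4/15·R3.
R2 ← R2 − 4/15·R3.
R4 ← R4 + 84/5·R3.
R4 ← R4 / (1707/55).
R1 ← R1 − 262/165·R4.
R2 ← R2 + 262/165·R4.
R3 ← R3 − 27/11·R4.
Rank is 4 with 5 unknowns, leaving t free.

infinitely many solutions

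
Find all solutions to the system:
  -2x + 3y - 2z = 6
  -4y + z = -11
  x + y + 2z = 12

x = -2, y = 4, z = 5

Row-reduce the augmented matrix:
R1 ← R1 / (-2).
R3 ← R3 − 1·R1.
R2 ← R2 / (-4).
R1 ← R1 + 3/2·R2.
R3 ← R3 − 5/2·R2.
R3 ← R3 / (13/8).
R1 ← R1 − 5/8·R3.
R2 ← R2 + 1/4·R3.
Reading off the reduced rows gives x = -2, y = 4, z = 5.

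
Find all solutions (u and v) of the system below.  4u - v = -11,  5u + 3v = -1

u = -2, v = 3

Row-reduce the augmented matrix:
R1 ← R1 / (4).
R2 ← R2 − 5·R1.
R2 ← R2 / (17/4).
R1 ← R1 + 1/4·R2.
Reading off the reduced rows gives u = -2, v = 3.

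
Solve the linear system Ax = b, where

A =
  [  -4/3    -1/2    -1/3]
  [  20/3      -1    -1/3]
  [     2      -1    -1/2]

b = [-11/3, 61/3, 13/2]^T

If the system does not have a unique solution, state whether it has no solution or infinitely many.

Row-reduce:
R1 ← R1 / (-4/3).
R2 ← R2 − 20/3·R1.
R3 ← R3 − 2·R1.
R2 ← R2 / (-7/2).
R1 ← R1 − 3/8·R2.
R3 ← R3 + 7/4·R2.
Rank is 2 with 3 unknowns, leaving x_3 free.

infinitely many solutions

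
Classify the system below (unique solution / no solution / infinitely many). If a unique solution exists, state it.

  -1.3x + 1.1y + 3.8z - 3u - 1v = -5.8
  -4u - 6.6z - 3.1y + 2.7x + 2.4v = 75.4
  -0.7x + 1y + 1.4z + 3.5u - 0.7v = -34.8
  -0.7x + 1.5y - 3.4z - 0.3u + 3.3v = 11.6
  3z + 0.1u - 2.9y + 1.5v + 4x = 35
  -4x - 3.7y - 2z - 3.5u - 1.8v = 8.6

x = 6, y = -4, z = -2, u = -6, v = 4

Row-reduce the augmented matrix:
R1 ← R1 / (-13/10).
R2 ← R2 − 27/10·R1.
R3 ← R3 + 7/10·R1.
R4 ← R4 + 7/10·R1.
R5 ← R5 − 4·R1.
R6 ← R6 + 4·R1.
R2 ← R2 / (-53/65).
R1 ← R1 + 11/13·R2.
R3 ← R3 − 53/130·R2.
R4 ← R4 − 59/65·R2.
R5 ← R5 − 63/130·R2.
R6 ← R6 + 921/130·R2.
Swap R3 and R4.
R3 ← R3 / (-1062/265).
R1 ← R1 + 226/53·R3.
R2 ← R2 + 84/53·R3.
R5 ← R5 − 4097/265·R3.
R6 ← R6 + 6604/265·R3.
Swap R4 and R5.
R4 ← R4 / (-574259/10620).
R1 ← R1 − 25109/1062·R4.
R2 ← R2 − 2926/177·R4.
R3 ← R3 − 5339/2124·R4.
R6 ← R6 − 417538/2655·R4.
Swap R5 and R6.
R5 ← R5 / (88658161/5742590).
R1 ← R1 − 200406/82037·R5.
R2 ← R2 − 202742/82037·R5.
R3 ← R3 + 206196/574259·R5.
R4 ← R4 + 157289/574259·R5.
R6 reduces to 0 = 0, so the extra equation is consistent.
Reading off the reduced rows gives x = 6, y = -4, z = -2, u = -6, v = 4.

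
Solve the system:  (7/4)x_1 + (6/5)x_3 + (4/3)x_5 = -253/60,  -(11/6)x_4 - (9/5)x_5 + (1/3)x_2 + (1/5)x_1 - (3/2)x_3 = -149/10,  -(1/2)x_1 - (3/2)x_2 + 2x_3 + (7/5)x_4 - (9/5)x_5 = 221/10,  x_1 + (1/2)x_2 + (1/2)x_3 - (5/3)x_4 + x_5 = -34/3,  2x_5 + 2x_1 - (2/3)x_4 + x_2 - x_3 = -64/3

Row-reduce the augmented matrix:
R1 ← R1 / (7/4).
R2 ← R2 − 1/5·R1.
R3 ← R3 + 1/2·R1.
R4 ← R4 − 1·R1.
R5 ← R5 − 2·R1.
R2 ← R2 / (1/3).
R3 ← R3 + 3/2·R2.
R4 ← R4 − 1/2·R2.
R5 ← R5 − 1·R2.
R3 ← R3 / (-3517/700).
R1 ← R1 − 24/35·R3.
R2 ← R2 + 1719/350·R3.
R4 ← R4 − 227/100·R3.
R5 ← R5 − 127/50·R3.
R4 ← R4 / (-212237/105510).
R1 ← R1 + 3288/3517·R4.
R2 ← R2 − 21034/17585·R4.
R3 ← R3 − 4795/3517·R4.
R5 ← R5 − 72293/52755·R4.
R5 ← R5 / (121432/636711).
R1 ← R1 − 25616/636711·R5.
R2 ← R2 − 691850/212237·R5.
R3 ← R3 − 670100/636711·R5.
R4 ← R4 − 152346/212237·R5.
Reading off the reduced rows gives x_1 = -5, x_2 = 2, x_3 = 6, x_4 = 5, x_5 = -2.

x_1 = -5, x_2 = 2, x_3 = 6, x_4 = 5, x_5 = -2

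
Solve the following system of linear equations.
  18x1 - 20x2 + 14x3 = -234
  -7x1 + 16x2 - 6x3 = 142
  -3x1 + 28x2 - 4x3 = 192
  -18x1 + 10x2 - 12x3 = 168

x1 = -4, x2 = 6, x3 = -3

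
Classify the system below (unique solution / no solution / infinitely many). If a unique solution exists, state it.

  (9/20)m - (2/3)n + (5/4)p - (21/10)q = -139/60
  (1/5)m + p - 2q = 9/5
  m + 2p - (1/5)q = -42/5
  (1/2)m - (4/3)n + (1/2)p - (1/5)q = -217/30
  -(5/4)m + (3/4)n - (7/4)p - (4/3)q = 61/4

Row-reduce:
R1 ← R1 / (9/20).
R2 ← R2 − 1/5·R1.
R3 ← R3 − 1·R1.
R4 ← R4 − 1/2·R1.
R5 ← R5 + 5/4·R1.
R2 ← R2 / (8/27).
R1 ← R1 + 40/27·R2.
R3 ← R3 − 40/27·R2.
R4 ← R4 + 16/27·R2.
R5 ← R5 + 119/108·R2.
R3 ← R3 / (-3).
R1 ← R1 − 5·R3.
R2 ← R2 − 3/2·R3.
R5 ← R5 − 27/8·R3.
Swap R4 and R5.
R4 ← R4 / (-13/120).
R1 ← R1 − 19/3·R4.
R2 ← R2 − 13/10·R4.
R3 ← R3 + 49/15·R4.
Row 5 reduces to 0 = 1, a contradiction. The system is inconsistent.

no solution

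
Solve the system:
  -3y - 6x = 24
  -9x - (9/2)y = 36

Row-reduce:
R1 ← R1 / (-6).
R2 ← R2 + 9·R1.
Rank is 1 with 2 unknowns, leaving y free.

infinitely many solutions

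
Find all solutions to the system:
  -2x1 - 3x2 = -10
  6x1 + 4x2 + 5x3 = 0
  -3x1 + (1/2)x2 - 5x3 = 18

no solution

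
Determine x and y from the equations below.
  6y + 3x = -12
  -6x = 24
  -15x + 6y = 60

Row-reduce the augmented matrix:
R1 ← R1 / (3).
R2 ← R2 + 6·R1.
R3 ← R3 + 15·R1.
R2 ← R2 / (12).
R1 ← R1 − 2·R2.
R3 ← R3 − 36·R2.
R3 reduces to 0 = 0, so the extra equation is consistent.
Reading off the reduced rows gives x = -4, y = 0.

x = -4, y = 0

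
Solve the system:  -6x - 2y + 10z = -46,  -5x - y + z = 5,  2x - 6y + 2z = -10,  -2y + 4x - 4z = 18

x = -2, y = -1, z = -6

Row-reduce the augmented matrix:
R1 ← R1 / (-6).
R2 ← R2 + 5·R1.
R3 ← R3 − 2·R1.
R4 ← R4 − 4·R1.
R2 ← R2 / (2/3).
R1 ← R1 − 1/3·R2.
R3 ← R3 + 20/3·R2.
R4 ← R4 + 10/3·R2.
R3 ← R3 / (-68).
R1 ← R1 − 2·R3.
R2 ← R2 + 11·R3.
R4 ← R4 + 34·R3.
R4 reduces to 0 = 0, so the extra equation is consistent.
Reading off the reduced rows gives x = -2, y = -1, z = -6.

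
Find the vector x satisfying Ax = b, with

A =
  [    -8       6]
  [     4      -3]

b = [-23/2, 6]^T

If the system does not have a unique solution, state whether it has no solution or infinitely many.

no solution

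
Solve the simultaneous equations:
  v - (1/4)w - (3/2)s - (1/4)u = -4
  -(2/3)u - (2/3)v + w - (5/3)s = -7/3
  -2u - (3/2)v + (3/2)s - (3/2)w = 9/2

Row-reduce:
R1 ← R1 / (-1/4).
R2 ← R2 + 2/3·R1.
R3 ← R3 + 2·R1.
R2 ← R2 / (-10/3).
R1 ← R1 + 4·R2.
R3 ← R3 + 19/2·R2.
R3 ← R3 / (-17/4).
R1 ← R1 + 1·R3.
R2 ← R2 + 1/2·R3.
Rank is 3 with 4 unknowns, leaving s free.

infinitely many solutions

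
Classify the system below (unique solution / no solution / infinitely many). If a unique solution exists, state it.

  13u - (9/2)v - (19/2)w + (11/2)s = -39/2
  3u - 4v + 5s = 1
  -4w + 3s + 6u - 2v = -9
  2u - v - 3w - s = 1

no solution

Row-reduce:
R1 ← R1 / (13).
R2 ← R2 − 3·R1.
R3 ← R3 − 6·R1.
R4 ← R4 − 2·R1.
R2 ← R2 / (-77/26).
R1 ← R1 + 9/26·R2.
R3 ← R3 − 1/13·R2.
R4 ← R4 + 4/13·R2.
R3 ← R3 / (34/77).
R1 ← R1 + 76/77·R3.
R2 ← R2 + 57/77·R3.
R4 ← R4 + 136/77·R3.
Row 4 reduces to 0 = 4, a contradiction. The system is inconsistent.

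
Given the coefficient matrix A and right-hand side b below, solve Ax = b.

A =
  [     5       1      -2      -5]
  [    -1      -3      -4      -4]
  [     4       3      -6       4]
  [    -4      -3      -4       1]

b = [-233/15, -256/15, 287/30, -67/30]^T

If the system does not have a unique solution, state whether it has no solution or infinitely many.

x_1 = -1/2, x_2 = 3/2, x_3 = 3/5, x_4 = 8/3

Row-reduce the augmented matrix:
R1 ← R1 / (5).
R2 ← R2 + 1·R1.
R3 ← R3 − 4·R1.
R4 ← R4 + 4·R1.
R2 ← R2 / (-14/5).
R1 ← R1 − 1/5·R2.
R3 ← R3 − 11/5·R2.
R4 ← R4 + 11/5·R2.
R3 ← R3 / (-55/7).
R1 ← R1 + 5/7·R3.
R2 ← R2 − 11/7·R3.
R4 ← R4 + 15/7·R3.
R4 ← R4 / (-2/11).
R1 ← R1 + 19/11·R4.
R2 ← R2 − 13/5·R4.
R3 ← R3 + 57/110·R4.
Reading off the reduced rows gives x_1 = -1/2, x_2 = 3/2, x_3 = 3/5, x_4 = 8/3.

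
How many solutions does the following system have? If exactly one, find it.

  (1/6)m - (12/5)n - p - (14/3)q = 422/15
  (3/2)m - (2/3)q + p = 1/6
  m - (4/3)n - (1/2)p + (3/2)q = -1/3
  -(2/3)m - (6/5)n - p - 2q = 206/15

Row-reduce:
R1 ← R1 / (1/6).
R2 ← R2 − 3/2·R1.
R3 ← R3 − 1·R1.
R4 ← R4 + 2/3·R1.
R2 ← R2 / (108/5).
R1 ← R1 + 72/5·R2.
R3 ← R3 − 196/15·R2.
R4 ← R4 + 54/5·R2.
R3 ← R3 / (-89/162).
R1 ← R1 − 2/3·R3.
R2 ← R2 − 25/54·R3.
Row 4 reduces to 0 = -1/4, a contradiction. The system is inconsistent.

no solution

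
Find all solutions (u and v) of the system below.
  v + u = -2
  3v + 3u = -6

infinitely many solutions

Row-reduce:
R2 ← R2 − 3·R1.
Rank is 1 with 2 unknowns, leaving v free.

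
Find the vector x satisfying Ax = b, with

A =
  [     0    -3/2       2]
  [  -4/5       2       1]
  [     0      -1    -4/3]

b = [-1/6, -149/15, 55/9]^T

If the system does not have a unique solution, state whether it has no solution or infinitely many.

x_1 = 2, x_2 = -3, x_3 = -7/3

Row-reduce the augmented matrix:
Swap R1 and R2.
R1 ← R1 / (-4/5).
R2 ← R2 / (-3/2).
R1 ← R1 + 5/2·R2.
R3 ← R3 + 1·R2.
R3 ← R3 / (-8/3).
R1 ← R1 + 55/12·R3.
R2 ← R2 + 4/3·R3.
Reading off the reduced rows gives x_1 = 2, x_2 = -3, x_3 = -7/3.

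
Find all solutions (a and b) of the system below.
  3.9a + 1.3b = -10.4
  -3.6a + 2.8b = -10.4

Row-reduce the augmented matrix:
R1 ← R1 / (39/10).
R2 ← R2 + 18/5·R1.
R2 ← R2 / (4).
R1 ← R1 − 1/3·R2.
Reading off the reduced rows gives a = -1, b = -5.

a = -1, b = -5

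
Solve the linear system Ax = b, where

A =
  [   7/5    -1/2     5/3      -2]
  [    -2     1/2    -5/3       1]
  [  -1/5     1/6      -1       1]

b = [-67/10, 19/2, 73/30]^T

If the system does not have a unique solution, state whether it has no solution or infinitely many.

Row-reduce:
R1 ← R1 / (7/5).
R2 ← R2 + 2·R1.
R3 ← R3 + 1/5·R1.
R2 ← R2 / (-3/14).
R1 ← R1 + 5/14·R2.
R3 ← R3 − 2/21·R2.
R3 ← R3 / (-4/9).
R2 ← R2 + 10/3·R3.
Rank is 3 with 4 unknowns, leaving x_4 free.

infinitely many solutions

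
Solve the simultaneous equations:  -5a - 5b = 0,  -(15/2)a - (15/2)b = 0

Row-reduce:
R1 ← R1 / (-5).
R2 ← R2 + 15/2·R1.
Rank is 1 with 2 unknowns, leaving b free.

infinitely many solutions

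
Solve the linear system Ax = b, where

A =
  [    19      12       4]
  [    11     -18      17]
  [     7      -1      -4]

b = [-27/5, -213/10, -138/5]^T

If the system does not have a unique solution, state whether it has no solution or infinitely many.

x_1 = -11/5, x_2 = 11/5, x_3 = 5/2

Row-reduce the augmented matrix:
R1 ← R1 / (19).
R2 ← R2 − 11·R1.
R3 ← R3 − 7·R1.
R2 ← R2 / (-474/19).
R1 ← R1 − 12/19·R2.
R3 ← R3 + 103/19·R2.
R3 ← R3 / (-1369/158).
R1 ← R1 − 46/79·R3.
R2 ← R2 + 93/158·R3.
Reading off the reduced rows gives x_1 = -11/5, x_2 = 11/5, x_3 = 5/2.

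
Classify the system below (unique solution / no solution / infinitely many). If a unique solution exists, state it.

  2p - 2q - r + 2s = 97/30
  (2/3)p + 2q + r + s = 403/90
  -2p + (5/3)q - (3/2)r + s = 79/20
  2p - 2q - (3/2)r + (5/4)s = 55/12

Row-reduce the augmented matrix:
R1 ← R1 / (2).
R2 ← R2 − 2/3·R1.
R3 ← R3 + 2·R1.
R4 ← R4 − 2·R1.
R2 ← R2 / (8/3).
R1 ← R1 + 1·R2.
R3 ← R3 + 1/3·R2.
R3 ← R3 / (-7/3).
R2 ← R2 − 1/2·R3.
R4 ← R4 + 1/2·R3.
R4 ← R4 / (-157/112).
R1 ← R1 − 9/8·R4.
R2 ← R2 − 87/112·R4.
R3 ← R3 + 73/56·R4.
Reading off the reduced rows gives p = 8/3, q = 11/4, r = -3, s = 1/5.

p = 8/3, q = 11/4, r = -3, s = 1/5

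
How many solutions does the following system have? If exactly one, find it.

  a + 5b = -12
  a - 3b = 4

Row-reduce the augmented matrix:
R2 ← R2 − 1·R1.
R2 ← R2 / (-8).
R1 ← R1 − 5·R2.
Reading off the reduced rows gives a = -2, b = -2.

a = -2, b = -2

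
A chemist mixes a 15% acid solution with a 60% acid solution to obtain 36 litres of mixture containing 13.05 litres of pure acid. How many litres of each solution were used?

litres of solution A: 19, litres of solution B: 17

Let a = litres of solution A, b = litres of solution B.
  b + a = 36
  (3/20)a + (3/5)b = 261/20
Row-reduce the augmented matrix:
R2 ← R2 − 3/20·R1.
R2 ← R2 / (9/20).
R1 ← R1 − 1·R2.
Reading off the reduced rows gives a = 19, b = 17.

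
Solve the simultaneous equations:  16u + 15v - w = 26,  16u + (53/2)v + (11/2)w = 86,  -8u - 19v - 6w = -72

Row-reduce:
R1 ← R1 / (16).
R2 ← R2 − 16·R1.
R3 ← R3 + 8·R1.
R2 ← R2 / (23/2).
R1 ← R1 − 15/16·R2.
R3 ← R3 + 23/2·R2.
Row 3 reduces to 0 = 1, a contradiction. The system is inconsistent.

no solution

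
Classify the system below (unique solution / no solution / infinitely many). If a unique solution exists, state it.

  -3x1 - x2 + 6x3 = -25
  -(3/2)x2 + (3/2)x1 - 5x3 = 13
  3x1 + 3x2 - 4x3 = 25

no solution

Row-reduce:
R1 ← R1 / (-3).
R2 ← R2 − 3/2·R1.
R3 ← R3 − 3·R1.
R2 ← R2 / (-2).
R1 ← R1 − 1/3·R2.
R3 ← R3 − 2·R2.
Row 3 reduces to 0 = 1/2, a contradiction. The system is inconsistent.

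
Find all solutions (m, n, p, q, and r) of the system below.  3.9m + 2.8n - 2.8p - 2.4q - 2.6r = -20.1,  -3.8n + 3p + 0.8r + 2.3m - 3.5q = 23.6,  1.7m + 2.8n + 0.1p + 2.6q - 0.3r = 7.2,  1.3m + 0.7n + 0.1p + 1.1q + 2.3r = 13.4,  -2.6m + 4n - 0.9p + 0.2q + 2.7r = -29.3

m = 5, n = -5, p = 3, q = 5, r = 2

Row-reduce the augmented matrix:
R1 ← R1 / (39/10).
R2 ← R2 − 23/10·R1.
R3 ← R3 − 17/10·R1.
R4 ← R4 − 13/10·R1.
R5 ← R5 + 13/5·R1.
R2 ← R2 / (-1063/195).
R1 ← R1 − 28/39·R2.
R3 ← R3 − 308/195·R2.
R4 ← R4 + 7/30·R2.
R5 ← R5 − 88/15·R2.
R3 ← R3 / (28363/10630).
R1 ← R1 + 112/1063·R3.
R2 ← R2 + 907/1063·R3.
R4 ← R4 − 4434/5315·R3.
R5 ← R5 − 23801/10630·R3.
R4 ← R4 / (117771/113452).
R1 ← R1 + 21834/28363·R4.
R2 ← R2 − 76877/56726·R4.
R3 ← R3 − 32338/28363·R4.
R5 ← R5 + 878728/141815·R4.
R5 ← R5 / (10422761/588855).
R1 ← R1 − 63774/39257·R5.
R2 ← R2 + 392534/117771·R5.
R3 ← R3 + 7271/3183·R5.
R4 ← R4 − 294392/117771·R5.
Reading off the reduced rows gives m = 5, n = -5, p = 3, q = 5, r = 2.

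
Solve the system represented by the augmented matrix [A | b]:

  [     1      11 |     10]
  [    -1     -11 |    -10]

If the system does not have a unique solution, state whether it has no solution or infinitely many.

infinitely many solutions

Row-reduce:
R2 ← R2 + 1·R1.
Rank is 1 with 2 unknowns, leaving x_2 free.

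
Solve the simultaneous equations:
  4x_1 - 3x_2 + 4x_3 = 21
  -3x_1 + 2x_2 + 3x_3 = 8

Row-reduce:
R1 ← R1 / (4).
R2 ← R2 + 3·R1.
R2 ← R2 / (-1/4).
R1 ← R1 + 3/4·R2.
Rank is 2 with 3 unknowns, leaving x_3 free.

infinitely many solutions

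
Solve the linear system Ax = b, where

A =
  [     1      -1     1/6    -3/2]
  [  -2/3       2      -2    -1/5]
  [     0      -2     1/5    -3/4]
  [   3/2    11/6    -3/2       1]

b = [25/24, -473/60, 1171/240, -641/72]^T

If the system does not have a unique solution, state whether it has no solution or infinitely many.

x_1 = -5/4, x_2 = -7/3, x_3 = 2, x_4 = 1/4

Row-reduce the augmented matrix:
R2 ← R2 + 2/3·R1.
R4 ← R4 − 3/2·R1.
R2 ← R2 / (4/3).
R1 ← R1 + 1·R2.
R3 ← R3 + 2·R2.
R4 ← R4 − 10/3·R2.
R3 ← R3 / (-79/30).
R1 ← R1 + 5/4·R3.
R2 ← R2 + 17/12·R3.
R4 ← R4 − 107/36·R3.
R4 ← R4 / (2131/632).
R1 ← R1 + 3759/3160·R4.
R2 ← R2 − 1491/3160·R4.
R3 ← R3 − 153/158·R4.
Reading off the reduced rows gives x_1 = -5/4, x_2 = -7/3, x_3 = 2, x_4 = 1/4.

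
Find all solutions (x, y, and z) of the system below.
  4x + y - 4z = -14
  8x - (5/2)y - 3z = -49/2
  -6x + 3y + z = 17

no solution

Row-reduce:
R1 ← R1 / (4).
R2 ← R2 − 8·R1.
R3 ← R3 + 6·R1.
R2 ← R2 / (-9/2).
R1 ← R1 − 1/4·R2.
R3 ← R3 − 9/2·R2.
Row 3 reduces to 0 = -1/2, a contradiction. The system is inconsistent.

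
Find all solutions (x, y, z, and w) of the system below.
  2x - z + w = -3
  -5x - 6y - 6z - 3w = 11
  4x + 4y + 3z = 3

Row-reduce:
R1 ← R1 / (2).
R2 ← R2 + 5·R1.
R3 ← R3 − 4·R1.
R2 ← R2 / (-6).
R3 ← R3 − 4·R2.
R3 ← R3 / (-2/3).
R1 ← R1 + 1/2·R3.
R2 ← R2 − 17/12·R3.
Rank is 3 with 4 unknowns, leaving w free.

infinitely many solutions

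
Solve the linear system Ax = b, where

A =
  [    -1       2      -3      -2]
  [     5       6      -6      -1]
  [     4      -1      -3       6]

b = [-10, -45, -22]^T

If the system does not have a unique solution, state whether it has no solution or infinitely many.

Row-reduce:
R1 ← R1 / (-1).
R2 ← R2 − 5·R1.
R3 ← R3 − 4·R1.
R2 ← R2 / (16).
R1 ← R1 + 2·R2.
R3 ← R3 − 7·R2.
R3 ← R3 / (-93/16).
R1 ← R1 − 3/8·R3.
R2 ← R2 + 21/16·R3.
Rank is 3 with 4 unknowns, leaving x_4 free.

infinitely many solutions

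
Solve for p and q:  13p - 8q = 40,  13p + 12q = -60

Row-reduce the augmented matrix:
R1 ← R1 / (13).
R2 ← R2 − 13·R1.
R2 ← R2 / (20).
R1 ← R1 + 8/13·R2.
Reading off the reduced rows gives p = 0, q = -5.

p = 0, q = -5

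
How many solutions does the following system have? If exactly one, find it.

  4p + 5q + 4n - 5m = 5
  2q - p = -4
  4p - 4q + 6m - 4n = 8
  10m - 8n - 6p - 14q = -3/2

no solution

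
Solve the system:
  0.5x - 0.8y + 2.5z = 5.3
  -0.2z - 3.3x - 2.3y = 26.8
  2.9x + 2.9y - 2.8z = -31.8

Row-reduce the augmented matrix:
R1 ← R1 / (1/2).
R2 ← R2 + 33/10·R1.
R3 ← R3 − 29/10·R1.
R2 ← R2 / (-379/50).
R1 ← R1 + 8/5·R2.
R3 ← R3 − 377/50·R2.
R3 ← R3 / (-2058/1895).
R1 ← R1 − 591/379·R3.
R2 ← R2 + 815/379·R3.
Reading off the reduced rows gives x = -4, y = -6, z = 1.

x = -4, y = -6, z = 1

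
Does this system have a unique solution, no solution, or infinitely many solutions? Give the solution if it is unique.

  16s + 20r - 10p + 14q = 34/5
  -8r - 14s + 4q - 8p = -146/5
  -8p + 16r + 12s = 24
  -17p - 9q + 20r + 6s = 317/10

p = -1/2, q = -9/5, r = -1/4, s = 2

Row-reduce the augmented matrix:
R1 ← R1 / (-10).
R2 ← R2 + 8·R1.
R3 ← R3 + 8·R1.
R4 ← R4 + 17·R1.
R2 ← R2 / (-36/5).
R1 ← R1 + 7/5·R2.
R3 ← R3 + 56/5·R2.
R4 ← R4 + 164/5·R2.
R3 ← R3 / (112/3).
R1 ← R1 − 8/3·R3.
R2 ← R2 − 10/3·R3.
R4 ← R4 − 286/3·R3.
R4 ← R4 / (-74/21).
R1 ← R1 − 29/42·R4.
R2 ← R2 − 1/14·R4.
R3 ← R3 − 23/21·R4.
Reading off the reduced rows gives p = -1/2, q = -9/5, r = -1/4, s = 2.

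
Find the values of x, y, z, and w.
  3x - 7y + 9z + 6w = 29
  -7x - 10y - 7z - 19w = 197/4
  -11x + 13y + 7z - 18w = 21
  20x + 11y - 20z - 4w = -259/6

x = 4/3, y = -5/2, z = 8/3, w = -11/4

Row-reduce the augmented matrix:
R1 ← R1 / (3).
R2 ← R2 + 7·R1.
R3 ← R3 + 11·R1.
R4 ← R4 − 20·R1.
R2 ← R2 / (-79/3).
R1 ← R1 + 7/3·R2.
R3 ← R3 + 38/3·R2.
R4 ← R4 − 173/3·R2.
R3 ← R3 / (2628/79).
R1 ← R1 − 139/79·R3.
R2 ← R2 + 42/79·R3.
R4 ← R4 + 3898/79·R3.
R4 ← R4 / (-29860/657).
R1 ← R1 − 2765/1314·R4.
R2 ← R2 − 64/219·R4.
R3 ← R3 − 253/1314·R4.
Reading off the reduced rows gives x = 4/3, y = -5/2, z = 8/3, w = -11/4.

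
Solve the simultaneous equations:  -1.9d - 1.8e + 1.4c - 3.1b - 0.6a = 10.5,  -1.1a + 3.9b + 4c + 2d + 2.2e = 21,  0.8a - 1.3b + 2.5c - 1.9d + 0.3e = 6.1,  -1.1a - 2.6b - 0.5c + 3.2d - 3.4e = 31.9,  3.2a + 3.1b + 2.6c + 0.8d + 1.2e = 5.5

a = -1, b = -3, c = 6, d = 6, e = -2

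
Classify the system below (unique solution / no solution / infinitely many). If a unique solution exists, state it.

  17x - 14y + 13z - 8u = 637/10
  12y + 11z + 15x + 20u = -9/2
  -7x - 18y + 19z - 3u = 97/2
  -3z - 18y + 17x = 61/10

x = 4/5, y = 0, z = 5/2, u = -11/5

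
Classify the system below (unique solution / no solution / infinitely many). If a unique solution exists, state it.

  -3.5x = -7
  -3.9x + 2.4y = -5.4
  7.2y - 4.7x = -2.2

Row-reduce the augmented matrix:
R1 ← R1 / (-7/2).
R2 ← R2 + 39/10·R1.
R3 ← R3 + 47/10·R1.
R2 ← R2 / (12/5).
R3 ← R3 − 36/5·R2.
R3 reduces to 0 = 0, so the extra equation is consistent.
Reading off the reduced rows gives x = 2, y = 1.

x = 2, y = 1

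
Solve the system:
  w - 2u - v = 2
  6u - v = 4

infinitely many solutions

Row-reduce:
R1 ← R1 / (-2).
R2 ← R2 − 6·R1.
R2 ← R2 / (-4).
R1 ← R1 − 1/2·R2.
Rank is 2 with 3 unknowns, leaving w free.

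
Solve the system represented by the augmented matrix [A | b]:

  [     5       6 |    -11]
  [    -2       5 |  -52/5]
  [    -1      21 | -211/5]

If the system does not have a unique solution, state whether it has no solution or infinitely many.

Row-reduce the augmented matrix:
R1 ← R1 / (5).
R2 ← R2 + 2·R1.
R3 ← R3 + 1·R1.
R2 ← R2 / (37/5).
R1 ← R1 − 6/5·R2.
R3 ← R3 − 111/5·R2.
R3 reduces to 0 = 0, so the extra equation is consistent.
Reading off the reduced rows gives x_1 = 1/5, x_2 = -2.

x_1 = 1/5, x_2 = -2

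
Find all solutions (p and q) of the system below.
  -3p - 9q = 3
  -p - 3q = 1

Row-reduce:
R1 ← R1 / (-3).
R2 ← R2 + 1·R1.
Rank is 1 with 2 unknowns, leaving q free.

infinitely many solutions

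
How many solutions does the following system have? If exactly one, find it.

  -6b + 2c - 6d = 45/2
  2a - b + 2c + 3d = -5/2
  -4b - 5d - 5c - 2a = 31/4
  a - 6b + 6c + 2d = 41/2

a = -3, b = -2, c = 9/4, d = -1

Row-reduce the augmented matrix:
Swap R1 and R2.
R1 ← R1 / (2).
R3 ← R3 + 2·R1.
R4 ← R4 − 1·R1.
R2 ← R2 / (-6).
R1 ← R1 + 1/2·R2.
R3 ← R3 + 5·R2.
R4 ← R4 + 11/2·R2.
R3 ← R3 / (-14/3).
R1 ← R1 − 5/6·R3.
R2 ← R2 + 1/3·R3.
R4 ← R4 − 19/6·R3.
R4 ← R4 / (225/28).
R1 ← R1 − 71/28·R4.
R2 ← R2 − 11/14·R4.
R3 ← R3 + 9/14·R4.
Reading off the reduced rows gives a = -3, b = -2, c = 9/4, d = -1.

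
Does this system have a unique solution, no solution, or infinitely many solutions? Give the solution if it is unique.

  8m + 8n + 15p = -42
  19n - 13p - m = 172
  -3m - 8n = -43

Row-reduce the augmented matrix:
R1 ← R1 / (8).
R2 ← R2 + 1·R1.
R3 ← R3 + 3·R1.
R2 ← R2 / (20).
R1 ← R1 − 1·R2.
R3 ← R3 + 5·R2.
R3 ← R3 / (91/32).
R1 ← R1 − 389/160·R3.
R2 ← R2 + 89/160·R3.
Reading off the reduced rows gives m = 1, n = 5, p = -6.

m = 1, n = 5, p = -6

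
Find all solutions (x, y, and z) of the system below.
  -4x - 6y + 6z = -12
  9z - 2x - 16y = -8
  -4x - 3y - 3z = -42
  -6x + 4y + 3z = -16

Row-reduce the augmented matrix:
R1 ← R1 / (-4).
R2 ← R2 + 2·R1.
R3 ← R3 + 4·R1.
R4 ← R4 + 6·R1.
R2 ← R2 / (-13).
R1 ← R1 − 3/2·R2.
R3 ← R3 − 3·R2.
R4 ← R4 − 13·R2.
R3 ← R3 / (-99/13).
R1 ← R1 + 21/26·R3.
R2 ← R2 + 6/13·R3.
R4 reduces to 0 = 0, so the extra equation is consistent.
Reading off the reduced rows gives x = 6, y = 2, z = 4.

x = 6, y = 2, z = 4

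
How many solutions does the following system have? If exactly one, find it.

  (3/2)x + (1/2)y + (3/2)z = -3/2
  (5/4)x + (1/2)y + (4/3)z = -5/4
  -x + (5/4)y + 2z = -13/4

x = 1, y = 3, z = -3

Row-reduce the augmented matrix:
R1 ← R1 / (3/2).
R2 ← R2 − 5/4·R1.
R3 ← R3 + 1·R1.
R2 ← R2 / (1/12).
R1 ← R1 − 1/3·R2.
R3 ← R3 − 19/12·R2.
R3 ← R3 / (17/12).
R1 ← R1 − 2/3·R3.
R2 ← R2 − 1·R3.
Reading off the reduced rows gives x = 1, y = 3, z = -3.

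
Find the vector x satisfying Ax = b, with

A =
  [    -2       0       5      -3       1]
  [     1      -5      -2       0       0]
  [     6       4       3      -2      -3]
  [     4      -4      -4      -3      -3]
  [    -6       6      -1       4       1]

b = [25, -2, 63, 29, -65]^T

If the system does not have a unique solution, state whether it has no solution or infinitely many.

x_1 = 6, x_2 = 0, x_3 = 4, x_4 = -6, x_5 = -1

Row-reduce the augmented matrix:
R1 ← R1 / (-2).
R2 ← R2 − 1·R1.
R3 ← R3 − 6·R1.
R4 ← R4 − 4·R1.
R5 ← R5 + 6·R1.
R2 ← R2 / (-5).
R3 ← R3 − 4·R2.
R4 ← R4 + 4·R2.
R5 ← R5 − 6·R2.
R3 ← R3 / (92/5).
R1 ← R1 + 5/2·R3.
R2 ← R2 + 1/10·R3.
R4 ← R4 − 28/5·R3.
R5 ← R5 + 77/5·R3.
R4 ← R4 / (-94/23).
R1 ← R1 + 29/184·R4.
R2 ← R2 − 43/184·R4.
R3 ← R3 + 61/92·R4.
R5 ← R5 − 91/92·R4.
R5 ← R5 / (-539/376).
R1 ← R1 + 291/752·R5.
R2 ← R2 + 139/752·R5.
R3 ← R3 − 101/376·R5.
R4 ← R4 − 35/94·R5.
Reading off the reduced rows gives x_1 = 6, x_2 = 0, x_3 = 4, x_4 = -6, x_5 = -1.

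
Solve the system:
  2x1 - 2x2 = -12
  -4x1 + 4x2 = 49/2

no solution

Row-reduce:
R1 ← R1 / (2).
R2 ← R2 + 4·R1.
Row 2 reduces to 0 = 1/2, a contradiction. The system is inconsistent.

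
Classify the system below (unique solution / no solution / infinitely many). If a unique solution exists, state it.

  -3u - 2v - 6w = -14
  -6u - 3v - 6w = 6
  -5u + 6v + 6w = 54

Row-reduce the augmented matrix:
R1 ← R1 / (-3).
R2 ← R2 + 6·R1.
R3 ← R3 + 5·R1.
R1 ← R1 − 2/3·R2.
R3 ← R3 − 28/3·R2.
R3 ← R3 / (-40).
R1 ← R1 + 2·R3.
R2 ← R2 − 6·R3.
Reading off the reduced rows gives u = -6, v = -2, w = 6.

u = -6, v = -2, w = 6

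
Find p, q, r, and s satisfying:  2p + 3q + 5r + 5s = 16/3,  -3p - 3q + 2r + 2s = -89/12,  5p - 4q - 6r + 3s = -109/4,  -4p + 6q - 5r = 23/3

p = -1/4, q = 5/2, r = 5/3, s = -2

Row-reduce the augmented matrix:
R1 ← R1 / (2).
R2 ← R2 + 3·R1.
R3 ← R3 − 5·R1.
R4 ← R4 + 4·R1.
R2 ← R2 / (3/2).
R1 ← R1 − 3/2·R2.
R3 ← R3 + 23/2·R2.
R4 ← R4 − 12·R2.
R3 ← R3 / (163/3).
R1 ← R1 + 7·R3.
R2 ← R2 − 19/3·R3.
R4 ← R4 + 71·R3.
R4 ← R4 / (2732/163).
R1 ← R1 − 189/163·R4.
R2 ← R2 + 171/163·R4.
R3 ← R3 − 190/163·R4.
Reading off the reduced rows gives p = -1/4, q = 5/2, r = 5/3, s = -2.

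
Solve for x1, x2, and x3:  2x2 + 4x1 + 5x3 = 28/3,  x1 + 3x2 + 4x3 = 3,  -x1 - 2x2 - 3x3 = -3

x1 = 1/3, x2 = -8/3, x3 = 8/3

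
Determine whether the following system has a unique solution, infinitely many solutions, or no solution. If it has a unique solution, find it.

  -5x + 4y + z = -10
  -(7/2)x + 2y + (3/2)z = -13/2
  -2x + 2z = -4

Row-reduce:
R1 ← R1 / (-5).
R2 ← R2 + 7/2·R1.
R3 ← R3 + 2·R1.
R2 ← R2 / (-4/5).
R1 ← R1 + 4/5·R2.
R3 ← R3 + 8/5·R2.
Row 3 reduces to 0 = -1, a contradiction. The system is inconsistent.

no solution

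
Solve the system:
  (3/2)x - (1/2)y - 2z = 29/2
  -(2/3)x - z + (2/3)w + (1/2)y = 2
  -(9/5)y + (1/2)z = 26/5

infinitely many solutions

Row-reduce:
R1 ← R1 / (3/2).
R2 ← R2 + 2/3·R1.
R2 ← R2 / (5/18).
R1 ← R1 + 1/3·R2.
R3 ← R3 + 9/5·R2.
R3 ← R3 / (-587/50).
R1 ← R1 + 18/5·R3.
R2 ← R2 + 34/5·R3.
Rank is 3 with 4 unknowns, leaving w free.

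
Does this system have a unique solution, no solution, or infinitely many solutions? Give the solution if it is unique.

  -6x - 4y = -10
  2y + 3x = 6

no solution

Row-reduce:
R1 ← R1 / (-6).
R2 ← R2 − 3·R1.
Row 2 reduces to 0 = 1, a contradiction. The system is inconsistent.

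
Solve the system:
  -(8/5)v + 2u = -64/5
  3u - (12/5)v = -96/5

infinitely many solutions

Row-reduce:
R1 ← R1 / (2).
R2 ← R2 − 3·R1.
Rank is 1 with 2 unknowns, leaving v free.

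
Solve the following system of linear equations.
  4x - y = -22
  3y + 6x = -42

Row-reduce the augmented matrix:
R1 ← R1 / (4).
R2 ← R2 − 6·R1.
R2 ← R2 / (9/2).
R1 ← R1 + 1/4·R2.
Reading off the reduced rows gives x = -6, y = -2.

x = -6, y = -2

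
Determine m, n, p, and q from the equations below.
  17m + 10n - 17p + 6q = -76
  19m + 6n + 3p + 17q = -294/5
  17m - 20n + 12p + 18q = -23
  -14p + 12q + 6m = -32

Row-reduce the augmented matrix:
R1 ← R1 / (17).
R2 ← R2 − 19·R1.
R3 ← R3 − 17·R1.
R4 ← R4 − 6·R1.
R2 ← R2 / (-88/17).
R1 ← R1 − 10/17·R2.
R3 ← R3 + 30·R2.
R4 ← R4 + 60/17·R2.
R3 ← R3 / (-197/2).
R1 ← R1 − 3/2·R3.
R2 ← R2 + 17/4·R3.
R4 ← R4 + 23·R3.
R4 ← R4 / (30321/2167).
R1 ← R1 − 157/197·R4.
R2 ← R2 − 587/8668·R4.
R3 ← R3 − 2097/4334·R4.
Reading off the reduced rows gives m = -3, n = -4/5, p = 1, q = 0.

m = -3, n = -4/5, p = 1, q = 0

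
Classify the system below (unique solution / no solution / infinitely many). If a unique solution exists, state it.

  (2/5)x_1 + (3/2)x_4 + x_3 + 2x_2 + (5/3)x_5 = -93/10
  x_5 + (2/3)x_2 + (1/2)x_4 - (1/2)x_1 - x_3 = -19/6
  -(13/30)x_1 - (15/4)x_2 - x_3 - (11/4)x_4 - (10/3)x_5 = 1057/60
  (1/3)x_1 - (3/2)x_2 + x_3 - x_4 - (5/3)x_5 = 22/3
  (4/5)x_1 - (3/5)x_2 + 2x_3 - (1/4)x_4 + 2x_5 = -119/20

infinitely many solutions

Row-reduce:
R1 ← R1 / (2/5).
R2 ← R2 + 1/2·R1.
R3 ← R3 + 13/30·R1.
R4 ← R4 − 1/3·R1.
R5 ← R5 − 4/5·R1.
R2 ← R2 / (19/6).
R1 ← R1 − 5·R2.
R3 ← R3 + 19/12·R2.
R4 ← R4 + 19/6·R2.
R5 ← R5 + 23/5·R2.
R3 ← R3 / (5/24).
R1 ← R1 − 40/19·R3.
R2 ← R2 − 3/38·R3.
R4 ← R4 − 5/12·R3.
R5 ← R5 − 69/190·R3.
Swap R4 and R5.
R4 ← R4 / (173/1900).
R1 ← R1 + 12/19·R4.
R2 ← R2 − 69/95·R4.
R3 ← R3 − 3/10·R4.
Rank is 4 with 5 unknowns, leaving x_5 free.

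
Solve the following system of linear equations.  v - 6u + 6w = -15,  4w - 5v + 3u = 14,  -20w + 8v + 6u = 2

Row-reduce:
R1 ← R1 / (-6).
R2 ← R2 − 3·R1.
R3 ← R3 − 6·R1.
R2 ← R2 / (-9/2).
R1 ← R1 + 1/6·R2.
R3 ← R3 − 9·R2.
Rank is 2 with 3 unknowns, leaving w free.

infinitely many solutions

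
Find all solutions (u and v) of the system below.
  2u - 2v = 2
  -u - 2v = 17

From equation 2: u = -17 − 2·v.
Substitute into equation 1 and solve: v = -6.
Then u = -5.

u = -5, v = -6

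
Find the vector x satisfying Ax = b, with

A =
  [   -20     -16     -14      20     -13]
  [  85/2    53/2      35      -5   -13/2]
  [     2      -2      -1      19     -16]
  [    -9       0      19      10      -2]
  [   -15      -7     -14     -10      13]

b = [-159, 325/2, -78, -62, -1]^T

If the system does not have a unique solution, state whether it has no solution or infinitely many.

Row-reduce:
R1 ← R1 / (-20).
R2 ← R2 − 85/2·R1.
R3 ← R3 − 2·R1.
R4 ← R4 + 9·R1.
R5 ← R5 + 15·R1.
R2 ← R2 / (-15/2).
R1 ← R1 − 4/5·R2.
R3 ← R3 + 18/5·R2.
R4 ← R4 − 36/5·R2.
R5 ← R5 − 5·R2.
R3 ← R3 / (-123/25).
R1 ← R1 − 63/50·R3.
R2 ← R2 + 7/10·R3.
R4 ← R4 − 1517/50·R3.
R4 ← R4 / (111/2).
R1 ← R1 − 309/82·R4.
R2 ← R2 + 445/82·R4.
R3 ← R3 + 25/41·R4.
Row 5 reduces to 0 = 4/3, a contradiction. The system is inconsistent.

no solution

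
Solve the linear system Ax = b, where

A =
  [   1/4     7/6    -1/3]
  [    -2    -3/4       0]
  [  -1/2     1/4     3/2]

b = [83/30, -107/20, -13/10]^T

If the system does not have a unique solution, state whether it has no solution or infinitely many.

x_1 = 2, x_2 = 9/5, x_3 = -1/2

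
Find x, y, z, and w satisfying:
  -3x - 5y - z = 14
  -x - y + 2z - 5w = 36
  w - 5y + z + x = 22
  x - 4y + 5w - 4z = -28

x = 0, y = -4, z = 6, w = -4

Row-reduce the augmented matrix:
R1 ← R1 / (-3).
R2 ← R2 + 1·R1.
R3 ← R3 − 1·R1.
R4 ← R4 − 1·R1.
R2 ← R2 / (2/3).
R1 ← R1 − 5/3·R2.
R3 ← R3 + 20/3·R2.
R4 ← R4 + 17/3·R2.
R3 ← R3 / (24).
R1 ← R1 + 11/2·R3.
R2 ← R2 − 7/2·R3.
R4 ← R4 − 31/2·R3.
R4 ← R4 / (-281/48).
R1 ← R1 − 61/48·R4.
R2 ← R2 + 17/48·R4.
R3 ← R3 + 49/24·R4.
Reading off the reduced rows gives x = 0, y = -4, z = 6, w = -4.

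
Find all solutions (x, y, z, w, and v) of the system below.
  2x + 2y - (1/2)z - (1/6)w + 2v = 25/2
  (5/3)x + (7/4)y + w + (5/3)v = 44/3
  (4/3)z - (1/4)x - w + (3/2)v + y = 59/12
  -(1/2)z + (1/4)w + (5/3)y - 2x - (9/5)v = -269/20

Row-reduce:
R1 ← R1 / (2).
R2 ← R2 − 5/3·R1.
R3 ← R3 + 1/4·R1.
R4 ← R4 + 2·R1.
R2 ← R2 / (1/12).
R1 ← R1 − 1·R2.
R3 ← R3 − 5/4·R2.
R4 ← R4 − 11/3·R2.
R3 ← R3 / (-239/48).
R1 ← R1 + 21/4·R3.
R2 ← R2 − 5·R3.
R4 ← R4 + 58/3·R3.
R4 ← R4 / (174385/8604).
R1 ← R1 − 1276/239·R4.
R2 ← R2 + 3236/717·R4.
R3 ← R3 − 869/239·R4.
Rank is 4 with 5 unknowns, leaving v free.

infinitely many solutions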